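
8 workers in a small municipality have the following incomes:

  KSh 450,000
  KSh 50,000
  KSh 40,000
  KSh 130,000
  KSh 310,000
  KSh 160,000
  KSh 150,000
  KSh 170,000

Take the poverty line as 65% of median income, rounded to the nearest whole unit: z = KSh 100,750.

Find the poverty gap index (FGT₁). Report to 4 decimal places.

0.1383

Below the line: KSh 40,000, KSh 50,000 (q = 2 of N = 8).
Shortfall ratios: (100750−40000)/100750 = 0.6030; (100750−50000)/100750 = 0.5037.
Sum of shortfalls = 1.106700; P₁ averages over all N: 1.106700 / 8 = 0.1383.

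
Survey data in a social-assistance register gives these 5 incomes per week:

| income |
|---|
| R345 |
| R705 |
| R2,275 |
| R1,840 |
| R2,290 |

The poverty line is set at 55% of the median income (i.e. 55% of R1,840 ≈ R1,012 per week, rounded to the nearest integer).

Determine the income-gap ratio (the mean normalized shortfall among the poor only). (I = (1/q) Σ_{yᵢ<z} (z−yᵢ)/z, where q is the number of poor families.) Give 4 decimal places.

Poor units: R345, R705 (q = 2 of N = 5).
Shortfall ratios (z−y)/z: 0.6591, 0.3034; sum = 0.962451.
I averages over the q = 2 poor units only: 0.962451 / 2 = 0.4812.

0.4812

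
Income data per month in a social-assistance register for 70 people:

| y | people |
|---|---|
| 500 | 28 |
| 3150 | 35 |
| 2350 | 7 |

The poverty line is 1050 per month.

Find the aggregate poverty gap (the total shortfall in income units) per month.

15400

Incomes under z: 28×500 (q = 28 of N = 70).
Individual gaps: 28×(1050−500) = 15400.
Aggregate gap = 15400.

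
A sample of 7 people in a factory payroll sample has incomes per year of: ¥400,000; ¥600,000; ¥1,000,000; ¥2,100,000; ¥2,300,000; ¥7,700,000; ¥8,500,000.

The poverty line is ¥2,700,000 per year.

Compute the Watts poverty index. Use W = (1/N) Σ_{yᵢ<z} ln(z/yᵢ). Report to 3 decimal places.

Below z: ¥400,000, ¥600,000, ¥1,000,000, ¥2,100,000, ¥2,300,000 (q = 5 of N = 7).
Log shortfalls: ln(2700000/400000) = 1.9095; ln(2700000/600000) = 1.5041; ln(2700000/1000000) = 0.9933; ln(2700000/2100000) = 0.2513; ln(2700000/2300000) = 0.1603.
W = 4.818529 / 7 = 0.688.

0.688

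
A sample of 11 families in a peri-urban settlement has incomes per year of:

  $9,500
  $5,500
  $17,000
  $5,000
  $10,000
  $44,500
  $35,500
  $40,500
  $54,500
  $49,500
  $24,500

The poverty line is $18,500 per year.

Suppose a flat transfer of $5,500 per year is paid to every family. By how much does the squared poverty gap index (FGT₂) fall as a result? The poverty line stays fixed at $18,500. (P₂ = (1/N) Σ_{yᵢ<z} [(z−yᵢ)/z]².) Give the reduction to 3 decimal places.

Before: below the line — $5,000, $5,500, $9,500, $10,000, $17,000; squared poverty gap index (FGT₂) = 0.13460.
After the $5,500 transfer: below the line — $10,500, $11,000, $15,000, $15,500; squared poverty gap index (FGT₂) = 0.03759.
Reduction = 0.13460 − 0.03759 = 0.097.

0.097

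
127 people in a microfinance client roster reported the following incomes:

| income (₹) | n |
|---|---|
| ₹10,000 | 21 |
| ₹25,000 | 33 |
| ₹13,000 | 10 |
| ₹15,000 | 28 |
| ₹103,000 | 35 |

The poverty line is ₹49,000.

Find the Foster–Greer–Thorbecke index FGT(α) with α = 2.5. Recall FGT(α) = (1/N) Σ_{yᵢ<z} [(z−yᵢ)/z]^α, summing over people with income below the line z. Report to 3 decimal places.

Below the line: 21×₹10,000, 10×₹13,000, 28×₹15,000, 33×₹25,000 (q = 92 of N = 127).
Gap ratios (z−y)/z: (49000−10000)/49000 = 0.7959 (×21); (49000−13000)/49000 = 0.7347 (×10); (49000−15000)/49000 = 0.6939 (×28); (49000−25000)/49000 = 0.4898 (×33).
Raised to α = 2.5: 0.56516 (×21); 0.46266 (×10); 0.40106 (×28); 0.16790 (×33).
Sum = 33.265159; FGT(2.5) = 33.265159 / 127 = 0.262.

0.262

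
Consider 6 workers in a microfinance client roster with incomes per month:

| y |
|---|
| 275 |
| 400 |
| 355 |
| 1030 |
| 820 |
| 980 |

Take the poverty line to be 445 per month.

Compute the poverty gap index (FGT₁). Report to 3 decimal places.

Below the line: 275, 355, 400 (q = 3 of N = 6).
Shortfall ratios: (445−275)/445 = 0.3820; (445−355)/445 = 0.2022; (445−400)/445 = 0.1011.
Sum of shortfalls = 0.685393; P₁ averages over all N: 0.685393 / 6 = 0.114.

0.114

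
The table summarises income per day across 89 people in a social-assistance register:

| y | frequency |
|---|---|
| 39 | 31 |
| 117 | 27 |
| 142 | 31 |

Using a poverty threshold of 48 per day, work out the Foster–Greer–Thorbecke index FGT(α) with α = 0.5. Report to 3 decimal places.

0.151

Poor units: 31×39 (q = 31 of N = 89).
Shortfall ratios: (48−39)/48 = 0.1875 (×31).
Raised to α = 0.5: 0.43301 (×31).
Sum = 13.423394; FGT(0.5) = 13.423394 / 89 = 0.151.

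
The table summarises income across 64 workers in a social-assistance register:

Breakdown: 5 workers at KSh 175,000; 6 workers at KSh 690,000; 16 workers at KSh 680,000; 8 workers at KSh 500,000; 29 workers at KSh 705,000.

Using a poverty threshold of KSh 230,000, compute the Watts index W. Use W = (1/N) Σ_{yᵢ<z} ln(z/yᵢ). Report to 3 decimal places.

Below the line: 5×KSh 175,000 (q = 5 of N = 64).
ln(z/y) terms: ln(230000/175000) = 0.2733 (×5).
W = 1.366467 / 64 = 0.021.

0.021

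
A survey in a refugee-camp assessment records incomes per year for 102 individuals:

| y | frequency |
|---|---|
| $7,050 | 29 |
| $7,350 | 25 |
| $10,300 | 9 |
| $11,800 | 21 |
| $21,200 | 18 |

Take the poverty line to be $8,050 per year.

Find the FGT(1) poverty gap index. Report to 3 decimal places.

Poor units: 29×$7,050, 25×$7,350 (q = 54 of N = 102).
Relative gaps: (8050−7050)/8050 = 0.1242 (×29); (8050−7350)/8050 = 0.0870 (×25).
Σ = 5.776398. Dividing by the full population N = 102 gives P₁ = 0.057.

0.057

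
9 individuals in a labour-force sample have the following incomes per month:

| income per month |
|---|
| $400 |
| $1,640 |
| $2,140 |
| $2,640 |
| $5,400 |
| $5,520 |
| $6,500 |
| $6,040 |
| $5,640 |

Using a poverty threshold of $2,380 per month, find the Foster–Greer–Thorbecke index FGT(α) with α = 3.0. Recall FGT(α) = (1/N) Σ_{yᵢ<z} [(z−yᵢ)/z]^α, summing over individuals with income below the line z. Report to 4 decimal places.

Incomes under z: $400, $1,640, $2,140 (q = 3 of N = 9).
Shortfall ratios: (2380−400)/2380 = 0.8319; (2380−1640)/2380 = 0.3109; (2380−2140)/2380 = 0.1008.
Raised to α = 3.0: 0.57579; 0.03006; 0.00103.
Sum = 0.606874; FGT(3.0) = 0.606874 / 9 = 0.0674.

0.0674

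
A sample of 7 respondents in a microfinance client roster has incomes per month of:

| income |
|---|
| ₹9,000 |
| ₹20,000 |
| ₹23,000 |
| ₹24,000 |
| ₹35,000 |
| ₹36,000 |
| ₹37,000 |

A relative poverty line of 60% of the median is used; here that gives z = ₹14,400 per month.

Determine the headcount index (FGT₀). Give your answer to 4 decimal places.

0.1429

1 of the 7 respondents have income below ₹14,400.
H = 1/7 = 0.1429.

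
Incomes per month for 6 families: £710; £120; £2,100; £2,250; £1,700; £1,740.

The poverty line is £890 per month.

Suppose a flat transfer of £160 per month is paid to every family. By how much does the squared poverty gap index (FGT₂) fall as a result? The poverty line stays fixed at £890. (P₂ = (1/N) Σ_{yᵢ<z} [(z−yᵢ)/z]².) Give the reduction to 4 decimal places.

0.0532

Before: below the line — £120, £710; squared poverty gap index (FGT₂) = 0.131570.
After the £160 transfer: below the line — £280, £870; squared poverty gap index (FGT₂) = 0.078378.
Reduction = 0.131570 − 0.078378 = 0.0532.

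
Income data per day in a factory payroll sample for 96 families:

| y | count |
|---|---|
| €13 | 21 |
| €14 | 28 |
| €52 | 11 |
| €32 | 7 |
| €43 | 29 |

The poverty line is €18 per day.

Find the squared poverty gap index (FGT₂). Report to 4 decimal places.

0.0313

Below the line: 21×€13, 28×€14 (q = 49 of N = 96).
Normalized shortfalls: (18−13)/18 = 0.2778 (×21); (18−14)/18 = 0.2222 (×28).
Squared: 0.0772 (×21); 0.0494 (×28).
Sum = 3.003086; P₂ = 3.003086 / 96 = 0.0313.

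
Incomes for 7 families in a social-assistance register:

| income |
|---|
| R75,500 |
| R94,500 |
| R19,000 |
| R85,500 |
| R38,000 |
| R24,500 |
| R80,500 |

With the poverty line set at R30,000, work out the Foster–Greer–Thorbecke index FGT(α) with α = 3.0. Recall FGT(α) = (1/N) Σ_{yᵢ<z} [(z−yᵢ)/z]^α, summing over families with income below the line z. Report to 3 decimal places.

Poor units: R19,000, R24,500 (q = 2 of N = 7).
Gap ratios (z−y)/z: (30000−19000)/30000 = 0.3667; (30000−24500)/30000 = 0.1833.
Raised to α = 3.0: 0.04930; 0.00616.
Sum = 0.055458; FGT(3.0) = 0.055458 / 7 = 0.008.

0.008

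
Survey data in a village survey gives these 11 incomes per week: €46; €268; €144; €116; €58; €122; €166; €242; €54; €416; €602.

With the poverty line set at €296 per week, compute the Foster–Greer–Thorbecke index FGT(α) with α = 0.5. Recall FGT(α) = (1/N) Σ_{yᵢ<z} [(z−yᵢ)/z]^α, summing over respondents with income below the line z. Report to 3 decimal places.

0.580

Incomes under z: €46, €54, €58, €116, €122, €144, €166, €242, €268 (q = 9 of N = 11).
Relative gaps: (296−46)/296 = 0.8446; (296−54)/296 = 0.8176; (296−58)/296 = 0.8041; (296−116)/296 = 0.6081; (296−122)/296 = 0.5878; (296−144)/296 = 0.5135; (296−166)/296 = 0.4392; (296−242)/296 = 0.1824; (296−268)/296 = 0.0946.
Raised to α = 0.5: 0.91902; 0.90419; 0.89669; 0.77981; 0.76671; 0.71660; 0.66271; 0.42712; 0.30756.
Sum = 6.380418; FGT(0.5) = 6.380418 / 11 = 0.580.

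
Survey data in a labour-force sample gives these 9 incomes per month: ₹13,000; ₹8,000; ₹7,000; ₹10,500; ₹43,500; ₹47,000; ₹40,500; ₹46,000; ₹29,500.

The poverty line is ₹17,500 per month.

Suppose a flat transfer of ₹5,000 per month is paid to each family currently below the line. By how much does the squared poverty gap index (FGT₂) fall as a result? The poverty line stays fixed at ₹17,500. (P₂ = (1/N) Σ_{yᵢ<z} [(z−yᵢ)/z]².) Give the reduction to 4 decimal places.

0.0781

Before: below the line — ₹7,000, ₹8,000, ₹10,500, ₹13,000; squared poverty gap index (FGT₂) = 0.097868.
After the ₹5,000 transfer: below the line — ₹12,000, ₹13,000, ₹15,500; squared poverty gap index (FGT₂) = 0.019773.
Reduction = 0.097868 − 0.019773 = 0.0781.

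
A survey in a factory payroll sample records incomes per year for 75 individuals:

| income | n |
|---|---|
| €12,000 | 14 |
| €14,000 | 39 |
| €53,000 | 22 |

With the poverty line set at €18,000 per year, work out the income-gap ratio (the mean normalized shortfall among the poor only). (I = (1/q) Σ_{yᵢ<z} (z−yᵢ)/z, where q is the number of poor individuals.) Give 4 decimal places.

0.2516

Incomes under z: 14×€12,000, 39×€14,000 (q = 53 of N = 75).
Relative gaps: 0.3333 (×14), 0.2222 (×39); sum = 13.333333.
The income-gap ratio divides by q (the poor only): 13.333333 / 53 = 0.2516.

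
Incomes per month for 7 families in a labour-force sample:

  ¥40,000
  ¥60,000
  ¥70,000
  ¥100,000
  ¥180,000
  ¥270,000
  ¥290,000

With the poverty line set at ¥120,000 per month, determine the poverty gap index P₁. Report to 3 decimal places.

Below the line: ¥40,000, ¥60,000, ¥70,000, ¥100,000 (q = 4 of N = 7).
Normalized shortfalls: (120000−40000)/120000 = 0.6667; (120000−60000)/120000 = 0.5000; (120000−70000)/120000 = 0.4167; (120000−100000)/120000 = 0.1667.
Σ = 1.750000. Dividing by the full population N = 7 gives P₁ = 0.250.

0.250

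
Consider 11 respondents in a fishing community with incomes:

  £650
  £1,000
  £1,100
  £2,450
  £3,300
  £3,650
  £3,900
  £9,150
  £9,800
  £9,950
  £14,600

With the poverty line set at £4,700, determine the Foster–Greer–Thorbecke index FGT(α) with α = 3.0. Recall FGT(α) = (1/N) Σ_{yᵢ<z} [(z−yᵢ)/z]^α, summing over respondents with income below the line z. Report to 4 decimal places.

0.1572

Poor units: £650, £1,000, £1,100, £2,450, £3,300, £3,650, £3,900 (q = 7 of N = 11).
Relative gaps: (4700−650)/4700 = 0.8617; (4700−1000)/4700 = 0.7872; (4700−1100)/4700 = 0.7660; (4700−2450)/4700 = 0.4787; (4700−3300)/4700 = 0.2979; (4700−3650)/4700 = 0.2234; (4700−3900)/4700 = 0.1702.
Raised to α = 3.0: 0.63984; 0.48788; 0.44938; 0.10971; 0.02643; 0.01115; 0.00493.
Sum = 1.729322; FGT(3.0) = 1.729322 / 11 = 0.1572.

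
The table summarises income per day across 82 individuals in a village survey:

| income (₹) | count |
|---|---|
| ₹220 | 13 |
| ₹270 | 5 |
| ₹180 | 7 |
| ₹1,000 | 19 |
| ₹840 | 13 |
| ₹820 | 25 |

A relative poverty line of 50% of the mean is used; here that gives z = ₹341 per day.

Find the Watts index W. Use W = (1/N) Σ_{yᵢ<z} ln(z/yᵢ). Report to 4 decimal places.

0.1383

Poor units: 7×₹180, 13×₹220, 5×₹270 (q = 25 of N = 82).
Log gaps: ln(341/180) = 0.6389 (×7); ln(341/220) = 0.4383 (×13); ln(341/270) = 0.2335 (×5).
W = 11.337096 / 82 = 0.1383.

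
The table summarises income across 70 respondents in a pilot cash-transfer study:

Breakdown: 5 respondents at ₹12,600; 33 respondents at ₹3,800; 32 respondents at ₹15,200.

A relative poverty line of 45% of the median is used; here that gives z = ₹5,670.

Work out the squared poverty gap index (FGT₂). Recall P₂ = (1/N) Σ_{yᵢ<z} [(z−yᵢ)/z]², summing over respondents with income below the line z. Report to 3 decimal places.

0.051

Poor units: 33×₹3,800 (q = 33 of N = 70).
Gap ratios (z−y)/z: (5670−3800)/5670 = 0.3298 (×33).
Squared: 0.1088 (×33).
Sum = 3.589476; P₂ = 3.589476 / 70 = 0.051.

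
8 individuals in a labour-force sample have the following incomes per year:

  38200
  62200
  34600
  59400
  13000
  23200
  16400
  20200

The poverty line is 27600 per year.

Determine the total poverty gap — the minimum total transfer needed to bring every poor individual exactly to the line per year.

Poor units: 13000, 16400, 20200, 23200 (q = 4 of N = 8).
Individual gaps: 27600−13000 = 14600; 27600−16400 = 11200; 27600−20200 = 7400; 27600−23200 = 4400.
Aggregate gap = 37600.

37600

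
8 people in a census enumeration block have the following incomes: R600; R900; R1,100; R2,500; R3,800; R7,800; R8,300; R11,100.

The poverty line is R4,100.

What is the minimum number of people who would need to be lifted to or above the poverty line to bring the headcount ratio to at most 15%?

5 of the 8 people are poor, so H = 5/8 = 0.625.
A headcount ratio of at most 15% allows at most ⌊0.15 × 8⌋ = 1 poor people.
So at least 5 − 1 = 4 must be lifted.

4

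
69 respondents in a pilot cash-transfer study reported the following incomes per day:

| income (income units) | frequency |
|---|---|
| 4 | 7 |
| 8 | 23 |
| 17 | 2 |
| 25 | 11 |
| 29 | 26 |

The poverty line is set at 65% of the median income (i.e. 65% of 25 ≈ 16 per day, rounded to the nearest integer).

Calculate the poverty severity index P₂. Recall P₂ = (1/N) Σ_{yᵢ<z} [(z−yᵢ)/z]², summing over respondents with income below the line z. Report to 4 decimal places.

0.1404

Below the line: 7×4, 23×8 (q = 30 of N = 69).
Normalized shortfalls: (16−4)/16 = 0.7500 (×7); (16−8)/16 = 0.5000 (×23).
Squared: 0.5625 (×7); 0.2500 (×23).
Sum = 9.687500; P₂ = 9.687500 / 69 = 0.1404.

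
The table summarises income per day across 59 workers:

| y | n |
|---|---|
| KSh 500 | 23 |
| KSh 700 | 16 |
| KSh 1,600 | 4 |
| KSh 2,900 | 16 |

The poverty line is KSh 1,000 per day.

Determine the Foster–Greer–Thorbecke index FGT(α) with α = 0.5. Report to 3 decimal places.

Incomes under z: 23×KSh 500, 16×KSh 700 (q = 39 of N = 59).
Shortfall ratios: (1000−500)/1000 = 0.5000 (×23); (1000−700)/1000 = 0.3000 (×16).
Raised to α = 0.5: 0.70711 (×23); 0.54772 (×16).
Sum = 25.027017; FGT(0.5) = 25.027017 / 59 = 0.424.

0.424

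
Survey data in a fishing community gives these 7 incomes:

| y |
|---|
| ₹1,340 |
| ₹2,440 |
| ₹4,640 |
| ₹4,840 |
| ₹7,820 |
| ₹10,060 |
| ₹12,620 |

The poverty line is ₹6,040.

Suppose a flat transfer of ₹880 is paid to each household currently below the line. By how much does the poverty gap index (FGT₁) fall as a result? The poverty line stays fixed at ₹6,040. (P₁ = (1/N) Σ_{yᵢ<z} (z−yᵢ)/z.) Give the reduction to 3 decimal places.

Before: below the line — ₹1,340, ₹2,440, ₹4,640, ₹4,840; poverty gap index (FGT₁) = 0.25781.
After the ₹880 transfer: below the line — ₹2,220, ₹3,320, ₹5,520, ₹5,720; poverty gap index (FGT₁) = 0.17455.
Reduction = 0.25781 − 0.17455 = 0.083.

0.083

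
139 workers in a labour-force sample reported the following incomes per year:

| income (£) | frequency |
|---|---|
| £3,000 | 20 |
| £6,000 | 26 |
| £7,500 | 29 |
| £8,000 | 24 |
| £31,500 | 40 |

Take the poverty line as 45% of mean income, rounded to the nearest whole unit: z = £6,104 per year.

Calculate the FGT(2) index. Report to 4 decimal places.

0.0373

Incomes under z: 20×£3,000, 26×£6,000 (q = 46 of N = 139).
Relative gaps: (6104−3000)/6104 = 0.5085 (×20); (6104−6000)/6104 = 0.0170 (×26).
Squared: 0.2586 (×20); 0.0003 (×26).
Sum = 5.179379; P₂ = 5.179379 / 139 = 0.0373.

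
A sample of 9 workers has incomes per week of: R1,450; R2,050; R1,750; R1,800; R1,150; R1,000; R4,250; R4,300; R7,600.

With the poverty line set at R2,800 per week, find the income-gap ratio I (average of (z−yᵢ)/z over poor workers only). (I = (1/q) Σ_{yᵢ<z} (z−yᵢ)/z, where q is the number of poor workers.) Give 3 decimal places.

Below the line: R1,000, R1,150, R1,450, R1,750, R1,800, R2,050 (q = 6 of N = 9).
Shortfall ratios (z−y)/z: 0.6429, 0.5893, 0.4821, 0.3750, 0.3571, 0.2679; sum = 2.714286.
I averages over the q = 6 poor units only: 2.714286 / 6 = 0.452.

0.452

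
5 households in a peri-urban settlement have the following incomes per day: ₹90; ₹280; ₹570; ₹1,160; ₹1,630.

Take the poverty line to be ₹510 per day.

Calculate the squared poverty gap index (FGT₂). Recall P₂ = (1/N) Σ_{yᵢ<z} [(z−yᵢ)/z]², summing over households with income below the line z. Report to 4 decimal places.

Below the line: ₹90, ₹280 (q = 2 of N = 5).
Relative gaps: (510−90)/510 = 0.8235; (510−280)/510 = 0.4510.
Squared: 0.6782; 0.2034.
Sum = 0.881584; P₂ = 0.881584 / 5 = 0.1763.

0.1763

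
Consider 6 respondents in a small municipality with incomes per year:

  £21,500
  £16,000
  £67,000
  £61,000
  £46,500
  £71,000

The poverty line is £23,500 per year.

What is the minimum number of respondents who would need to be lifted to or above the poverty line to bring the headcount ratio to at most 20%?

1

2 of the 6 respondents are poor, so H = 2/6 = 0.333.
A headcount ratio of at most 20% allows at most ⌊0.20 × 6⌋ = 1 poor respondents.
So at least 2 − 1 = 1 must be lifted.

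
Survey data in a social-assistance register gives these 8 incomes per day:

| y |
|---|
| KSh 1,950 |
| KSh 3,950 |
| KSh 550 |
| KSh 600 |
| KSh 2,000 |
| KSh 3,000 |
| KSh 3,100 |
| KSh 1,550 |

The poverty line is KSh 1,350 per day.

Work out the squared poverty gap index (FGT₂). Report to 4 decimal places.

0.0825

Below the line: KSh 550, KSh 600 (q = 2 of N = 8).
Normalized shortfalls: (1350−550)/1350 = 0.5926; (1350−600)/1350 = 0.5556.
Squared: 0.3512; 0.3086.
Sum = 0.659808; P₂ = 0.659808 / 8 = 0.0825.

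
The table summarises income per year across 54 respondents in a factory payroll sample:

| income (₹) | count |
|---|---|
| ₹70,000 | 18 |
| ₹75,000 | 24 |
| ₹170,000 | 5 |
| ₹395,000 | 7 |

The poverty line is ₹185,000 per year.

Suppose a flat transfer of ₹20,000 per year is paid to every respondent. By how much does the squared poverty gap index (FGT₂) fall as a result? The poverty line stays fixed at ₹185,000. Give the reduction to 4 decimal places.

0.0935

Before: below the line — 18×₹70,000, 24×₹75,000, 5×₹170,000; squared poverty gap index (FGT₂) = 0.286543.
After the ₹20,000 transfer: below the line — 18×₹90,000, 24×₹95,000; squared poverty gap index (FGT₂) = 0.193085.
Reduction = 0.286543 − 0.193085 = 0.0935.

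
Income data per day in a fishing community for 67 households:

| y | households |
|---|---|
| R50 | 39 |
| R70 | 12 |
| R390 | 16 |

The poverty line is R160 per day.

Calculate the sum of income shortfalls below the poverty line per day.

Below the line: 39×R50, 12×R70 (q = 51 of N = 67).
Individual gaps: 39×(160−50) = 4290; 12×(160−70) = 1080.
Aggregate gap = R5,370.

R5,370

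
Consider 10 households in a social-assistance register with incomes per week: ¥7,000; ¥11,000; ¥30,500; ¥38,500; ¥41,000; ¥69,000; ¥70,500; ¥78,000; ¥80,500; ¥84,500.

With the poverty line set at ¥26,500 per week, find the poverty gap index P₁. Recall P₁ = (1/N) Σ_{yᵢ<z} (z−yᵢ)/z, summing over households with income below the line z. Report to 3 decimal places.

0.132

Below the line: ¥7,000, ¥11,000 (q = 2 of N = 10).
Gap ratios (z−y)/z: (26500−7000)/26500 = 0.7358; (26500−11000)/26500 = 0.5849.
Sum of shortfalls = 1.320755; P₁ averages over all N: 1.320755 / 10 = 0.132.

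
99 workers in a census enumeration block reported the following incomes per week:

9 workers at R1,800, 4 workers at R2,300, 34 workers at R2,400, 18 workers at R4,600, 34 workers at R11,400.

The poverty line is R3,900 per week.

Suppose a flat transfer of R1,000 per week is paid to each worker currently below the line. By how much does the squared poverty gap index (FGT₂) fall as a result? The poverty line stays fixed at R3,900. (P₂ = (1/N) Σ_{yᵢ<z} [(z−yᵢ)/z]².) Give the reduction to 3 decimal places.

0.070

Before: below the line — 9×R1,800, 4×R2,300, 34×R2,400; squared poverty gap index (FGT₂) = 0.08396.
After the R1,000 transfer: below the line — 9×R2,800, 4×R3,300, 34×R3,400; squared poverty gap index (FGT₂) = 0.01383.
Reduction = 0.08396 − 0.01383 = 0.070.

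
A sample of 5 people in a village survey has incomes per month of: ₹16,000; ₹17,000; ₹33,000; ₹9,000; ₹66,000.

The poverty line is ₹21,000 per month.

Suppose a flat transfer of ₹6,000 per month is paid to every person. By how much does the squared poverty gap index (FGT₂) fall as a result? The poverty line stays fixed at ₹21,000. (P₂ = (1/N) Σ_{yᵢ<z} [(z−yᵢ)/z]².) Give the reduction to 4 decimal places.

0.0676

Before: below the line — ₹9,000, ₹16,000, ₹17,000; squared poverty gap index (FGT₂) = 0.083900.
After the ₹6,000 transfer: below the line — ₹15,000; squared poverty gap index (FGT₂) = 0.016327.
Reduction = 0.083900 − 0.016327 = 0.0676.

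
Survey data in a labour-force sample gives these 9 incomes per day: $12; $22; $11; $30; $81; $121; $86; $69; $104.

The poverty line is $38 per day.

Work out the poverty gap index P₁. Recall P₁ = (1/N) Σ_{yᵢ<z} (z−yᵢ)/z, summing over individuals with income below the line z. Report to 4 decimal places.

Poor units: $11, $12, $22, $30 (q = 4 of N = 9).
Gap ratios (z−y)/z: (38−11)/38 = 0.7105; (38−12)/38 = 0.6842; (38−22)/38 = 0.4211; (38−30)/38 = 0.2105.
Σ = 2.026316. Dividing by the full population N = 9 gives P₁ = 0.2251.

0.2251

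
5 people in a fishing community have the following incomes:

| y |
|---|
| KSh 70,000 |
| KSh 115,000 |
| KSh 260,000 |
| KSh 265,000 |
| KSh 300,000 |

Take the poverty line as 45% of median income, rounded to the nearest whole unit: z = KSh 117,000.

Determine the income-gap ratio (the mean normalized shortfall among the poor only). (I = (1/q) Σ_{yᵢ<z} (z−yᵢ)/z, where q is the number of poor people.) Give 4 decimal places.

0.2094

Incomes under z: KSh 70,000, KSh 115,000 (q = 2 of N = 5).
Relative gaps: 0.4017, 0.0171; sum = 0.418803.
I averages over the q = 2 poor units only: 0.418803 / 2 = 0.2094.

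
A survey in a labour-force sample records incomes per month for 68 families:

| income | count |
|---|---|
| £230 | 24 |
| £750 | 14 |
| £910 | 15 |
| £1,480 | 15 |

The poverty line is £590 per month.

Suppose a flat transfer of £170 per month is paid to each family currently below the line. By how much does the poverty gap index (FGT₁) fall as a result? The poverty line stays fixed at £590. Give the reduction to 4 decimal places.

Before: below the line — 24×£230; poverty gap index (FGT₁) = 0.215354.
After the £170 transfer: below the line — 24×£400; poverty gap index (FGT₁) = 0.113659.
Reduction = 0.215354 − 0.113659 = 0.1017.

0.1017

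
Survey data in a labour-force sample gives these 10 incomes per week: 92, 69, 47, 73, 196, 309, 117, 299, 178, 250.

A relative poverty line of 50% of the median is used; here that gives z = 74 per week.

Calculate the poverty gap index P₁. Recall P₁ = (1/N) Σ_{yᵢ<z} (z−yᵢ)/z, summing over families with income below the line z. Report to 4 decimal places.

0.0446

Below the line: 47, 69, 73 (q = 3 of N = 10).
Normalized shortfalls: (74−47)/74 = 0.3649; (74−69)/74 = 0.0676; (74−73)/74 = 0.0135.
Sum of shortfalls = 0.445946; P₁ averages over all N: 0.445946 / 10 = 0.0446.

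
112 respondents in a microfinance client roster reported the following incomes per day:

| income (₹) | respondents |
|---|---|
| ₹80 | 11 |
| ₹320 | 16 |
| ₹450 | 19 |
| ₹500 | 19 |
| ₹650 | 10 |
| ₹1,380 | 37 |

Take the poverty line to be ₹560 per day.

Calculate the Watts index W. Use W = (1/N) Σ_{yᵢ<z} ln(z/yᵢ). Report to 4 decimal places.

Poor units: 11×₹80, 16×₹320, 19×₹450, 19×₹500 (q = 65 of N = 112).
Log gaps: ln(560/80) = 1.9459 (×11); ln(560/320) = 0.5596 (×16); ln(560/450) = 0.2187 (×19); ln(560/500) = 0.1133 (×19).
W = 36.667204 / 112 = 0.3274.

0.3274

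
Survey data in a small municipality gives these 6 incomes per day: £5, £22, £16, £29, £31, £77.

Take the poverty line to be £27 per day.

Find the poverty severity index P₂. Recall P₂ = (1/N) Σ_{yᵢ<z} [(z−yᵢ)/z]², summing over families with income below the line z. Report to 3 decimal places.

0.144

Below the line: £5, £16, £22 (q = 3 of N = 6).
Relative gaps: (27−5)/27 = 0.8148; (27−16)/27 = 0.4074; (27−22)/27 = 0.1852.
Squared: 0.6639; 0.1660; 0.0343.
Sum = 0.864198; P₂ = 0.864198 / 6 = 0.144.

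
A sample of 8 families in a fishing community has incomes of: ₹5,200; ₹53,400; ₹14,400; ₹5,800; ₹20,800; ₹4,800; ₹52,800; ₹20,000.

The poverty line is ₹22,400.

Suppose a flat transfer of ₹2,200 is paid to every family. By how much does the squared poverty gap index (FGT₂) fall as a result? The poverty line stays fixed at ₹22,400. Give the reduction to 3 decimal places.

0.062

Before: below the line — ₹4,800, ₹5,200, ₹5,800, ₹14,400, ₹20,000, ₹20,800; squared poverty gap index (FGT₂) = 0.23753.
After the ₹2,200 transfer: below the line — ₹7,000, ₹7,400, ₹8,000, ₹16,600, ₹22,200; squared poverty gap index (FGT₂) = 0.17518.
Reduction = 0.23753 − 0.17518 = 0.062.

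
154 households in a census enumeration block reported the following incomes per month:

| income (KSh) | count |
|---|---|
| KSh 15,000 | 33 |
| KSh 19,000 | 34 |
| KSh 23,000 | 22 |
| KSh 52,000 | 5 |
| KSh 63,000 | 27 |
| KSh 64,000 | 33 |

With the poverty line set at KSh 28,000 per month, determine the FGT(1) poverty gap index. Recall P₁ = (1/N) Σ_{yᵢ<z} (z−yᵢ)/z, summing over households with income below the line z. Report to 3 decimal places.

Below the line: 33×KSh 15,000, 34×KSh 19,000, 22×KSh 23,000 (q = 89 of N = 154).
Shortfall ratios: (28000−15000)/28000 = 0.4643 (×33); (28000−19000)/28000 = 0.3214 (×34); (28000−23000)/28000 = 0.1786 (×22).
Σ = 30.178571. Dividing by the full population N = 154 gives P₁ = 0.196.

0.196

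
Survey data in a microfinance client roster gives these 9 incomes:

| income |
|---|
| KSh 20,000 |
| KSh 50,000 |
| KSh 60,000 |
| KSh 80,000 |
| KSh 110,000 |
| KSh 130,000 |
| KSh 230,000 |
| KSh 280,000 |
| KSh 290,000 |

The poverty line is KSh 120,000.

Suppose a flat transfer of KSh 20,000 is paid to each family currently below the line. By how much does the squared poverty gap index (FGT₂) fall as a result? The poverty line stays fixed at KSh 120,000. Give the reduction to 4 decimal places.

Before: below the line — KSh 20,000, KSh 50,000, KSh 60,000, KSh 80,000, KSh 110,000; squared poverty gap index (FGT₂) = 0.155864.
After the KSh 20,000 transfer: below the line — KSh 40,000, KSh 70,000, KSh 80,000, KSh 100,000; squared poverty gap index (FGT₂) = 0.084105.
Reduction = 0.155864 − 0.084105 = 0.0718.

0.0718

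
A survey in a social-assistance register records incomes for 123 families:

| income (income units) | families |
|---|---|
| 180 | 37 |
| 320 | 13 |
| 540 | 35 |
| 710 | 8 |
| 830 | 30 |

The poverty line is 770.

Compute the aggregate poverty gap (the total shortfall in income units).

Incomes under z: 37×180, 13×320, 35×540, 8×710 (q = 93 of N = 123).
Individual gaps: 37×(770−180) = 21830; 13×(770−320) = 5850; 35×(770−540) = 8050; 8×(770−710) = 480.
Aggregate gap = 36210.

36210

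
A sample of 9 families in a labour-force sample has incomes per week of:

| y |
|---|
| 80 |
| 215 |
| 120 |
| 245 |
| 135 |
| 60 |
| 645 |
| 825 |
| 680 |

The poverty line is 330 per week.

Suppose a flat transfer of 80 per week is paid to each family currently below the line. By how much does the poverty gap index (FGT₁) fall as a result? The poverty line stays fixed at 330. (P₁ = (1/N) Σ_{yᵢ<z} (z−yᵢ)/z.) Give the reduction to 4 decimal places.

Before: below the line — 60, 80, 120, 135, 215, 245; poverty gap index (FGT₁) = 0.378788.
After the 80 transfer: below the line — 140, 160, 200, 215, 295, 325; poverty gap index (FGT₁) = 0.217172.
Reduction = 0.378788 − 0.217172 = 0.1616.

0.1616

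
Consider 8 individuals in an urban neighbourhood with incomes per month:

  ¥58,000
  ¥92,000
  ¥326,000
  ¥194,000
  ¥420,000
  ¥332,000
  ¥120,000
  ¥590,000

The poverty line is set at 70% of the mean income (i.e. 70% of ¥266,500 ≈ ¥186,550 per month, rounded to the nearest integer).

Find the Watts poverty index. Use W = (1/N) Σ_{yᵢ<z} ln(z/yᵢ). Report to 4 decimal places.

0.2895

Below the line: ¥58,000, ¥92,000, ¥120,000 (q = 3 of N = 8).
Log gaps: ln(186550/58000) = 1.1683; ln(186550/92000) = 0.7069; ln(186550/120000) = 0.4412.
W = 2.316375 / 8 = 0.2895.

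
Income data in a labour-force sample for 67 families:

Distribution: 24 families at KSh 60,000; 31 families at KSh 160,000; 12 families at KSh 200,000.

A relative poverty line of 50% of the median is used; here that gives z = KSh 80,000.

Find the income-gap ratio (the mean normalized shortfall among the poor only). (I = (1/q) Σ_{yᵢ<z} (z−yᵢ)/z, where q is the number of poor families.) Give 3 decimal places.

0.250

Incomes under z: 24×KSh 60,000 (q = 24 of N = 67).
Shortfall ratios (z−y)/z: 0.2500 (×24); sum = 6.000000.
I averages over the q = 24 poor units only: 6.000000 / 24 = 0.250.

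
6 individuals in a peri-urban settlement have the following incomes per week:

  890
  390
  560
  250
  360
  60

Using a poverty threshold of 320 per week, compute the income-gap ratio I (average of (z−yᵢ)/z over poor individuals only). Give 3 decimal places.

0.516

Below z: 60, 250 (q = 2 of N = 6).
Relative gaps: 0.8125, 0.2188; sum = 1.031250.
The income-gap ratio divides by q (the poor only): 1.031250 / 2 = 0.516.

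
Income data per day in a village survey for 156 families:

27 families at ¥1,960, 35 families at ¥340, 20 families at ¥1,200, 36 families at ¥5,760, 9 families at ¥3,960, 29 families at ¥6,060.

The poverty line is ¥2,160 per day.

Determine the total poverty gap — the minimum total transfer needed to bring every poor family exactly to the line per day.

¥88,300

Below the line: 35×¥340, 20×¥1,200, 27×¥1,960 (q = 82 of N = 156).
Individual gaps: 35×(2160−340) = 63700; 20×(2160−1200) = 19200; 27×(2160−1960) = 5400.
Aggregate gap = ¥88,300.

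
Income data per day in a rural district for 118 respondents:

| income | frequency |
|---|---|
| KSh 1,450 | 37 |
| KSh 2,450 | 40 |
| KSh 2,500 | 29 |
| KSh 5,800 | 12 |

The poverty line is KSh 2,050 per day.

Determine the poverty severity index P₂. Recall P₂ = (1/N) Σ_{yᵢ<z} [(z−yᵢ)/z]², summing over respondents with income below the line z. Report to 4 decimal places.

Below the line: 37×KSh 1,450 (q = 37 of N = 118).
Shortfall ratios: (2050−1450)/2050 = 0.2927 (×37).
Squared: 0.0857 (×37).
Sum = 3.169542; P₂ = 3.169542 / 118 = 0.0269.

0.0269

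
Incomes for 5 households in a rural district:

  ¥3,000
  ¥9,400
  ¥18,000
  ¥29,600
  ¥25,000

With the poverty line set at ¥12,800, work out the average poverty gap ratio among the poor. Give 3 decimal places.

Incomes under z: ¥3,000, ¥9,400 (q = 2 of N = 5).
Shortfall ratios (z−y)/z: 0.7656, 0.2656; sum = 1.031250.
The income-gap ratio divides by q (the poor only): 1.031250 / 2 = 0.516.

0.516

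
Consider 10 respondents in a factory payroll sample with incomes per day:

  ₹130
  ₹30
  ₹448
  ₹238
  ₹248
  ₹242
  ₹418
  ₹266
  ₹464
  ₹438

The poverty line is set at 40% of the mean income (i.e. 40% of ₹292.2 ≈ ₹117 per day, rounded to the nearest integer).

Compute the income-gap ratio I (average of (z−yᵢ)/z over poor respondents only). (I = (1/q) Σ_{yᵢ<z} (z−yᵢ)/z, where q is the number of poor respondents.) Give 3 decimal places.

Below z: ₹30 (q = 1 of N = 10).
Relative gaps: 0.7436; sum = 0.743590.
I averages over the q = 1 poor units only: 0.743590 / 1 = 0.744.

0.744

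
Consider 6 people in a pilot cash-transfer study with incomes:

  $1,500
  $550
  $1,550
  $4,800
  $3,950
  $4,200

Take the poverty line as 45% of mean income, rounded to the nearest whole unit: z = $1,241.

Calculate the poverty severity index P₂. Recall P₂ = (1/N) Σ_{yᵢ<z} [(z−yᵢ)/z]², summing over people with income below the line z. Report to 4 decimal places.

Below the line: $550 (q = 1 of N = 6).
Normalized shortfalls: (1241−550)/1241 = 0.5568.
Squared: 0.3100.
Sum = 0.310036; P₂ = 0.310036 / 6 = 0.0517.

0.0517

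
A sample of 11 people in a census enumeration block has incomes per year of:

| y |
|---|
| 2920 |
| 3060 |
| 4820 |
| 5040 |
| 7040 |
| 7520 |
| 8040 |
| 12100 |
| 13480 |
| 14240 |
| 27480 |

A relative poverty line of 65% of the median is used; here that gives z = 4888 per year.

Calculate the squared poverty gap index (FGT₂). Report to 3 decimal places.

Below the line: 2920, 3060, 4820 (q = 3 of N = 11).
Normalized shortfalls: (4888−2920)/4888 = 0.4026; (4888−3060)/4888 = 0.3740; (4888−4820)/4888 = 0.0139.
Squared: 0.1621; 0.1399; 0.0002.
Sum = 0.302154; P₂ = 0.302154 / 11 = 0.027.

0.027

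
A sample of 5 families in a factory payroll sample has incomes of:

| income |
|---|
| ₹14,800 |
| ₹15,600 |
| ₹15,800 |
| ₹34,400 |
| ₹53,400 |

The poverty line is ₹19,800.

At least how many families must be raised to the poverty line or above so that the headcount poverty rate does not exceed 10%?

Currently q = 3 of N = 5 are below the line (H = 0.600).
A headcount ratio of at most 10% allows at most ⌊0.10 × 5⌋ = 0 poor families.
So at least 3 − 0 = 3 must be lifted.

3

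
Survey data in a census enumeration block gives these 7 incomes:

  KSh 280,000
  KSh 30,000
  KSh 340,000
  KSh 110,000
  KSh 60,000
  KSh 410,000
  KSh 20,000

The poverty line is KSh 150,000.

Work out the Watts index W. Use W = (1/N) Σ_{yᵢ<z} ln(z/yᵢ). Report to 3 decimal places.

Below z: KSh 20,000, KSh 30,000, KSh 60,000, KSh 110,000 (q = 4 of N = 7).
Log shortfalls: ln(150000/20000) = 2.0149; ln(150000/30000) = 1.6094; ln(150000/60000) = 0.9163; ln(150000/110000) = 0.3102.
W = 4.850787 / 7 = 0.693.

0.693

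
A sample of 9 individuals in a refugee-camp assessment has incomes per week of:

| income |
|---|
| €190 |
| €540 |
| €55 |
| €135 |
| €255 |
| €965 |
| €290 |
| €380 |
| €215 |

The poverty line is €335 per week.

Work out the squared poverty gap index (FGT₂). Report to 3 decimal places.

0.161

Poor units: €55, €135, €190, €215, €255, €290 (q = 6 of N = 9).
Relative gaps: (335−55)/335 = 0.8358; (335−135)/335 = 0.5970; (335−190)/335 = 0.4328; (335−215)/335 = 0.3582; (335−255)/335 = 0.2388; (335−290)/335 = 0.1343.
Squared: 0.6986; 0.3564; 0.1873; 0.1283; 0.0570; 0.0180.
Sum = 1.445756; P₂ = 1.445756 / 9 = 0.161.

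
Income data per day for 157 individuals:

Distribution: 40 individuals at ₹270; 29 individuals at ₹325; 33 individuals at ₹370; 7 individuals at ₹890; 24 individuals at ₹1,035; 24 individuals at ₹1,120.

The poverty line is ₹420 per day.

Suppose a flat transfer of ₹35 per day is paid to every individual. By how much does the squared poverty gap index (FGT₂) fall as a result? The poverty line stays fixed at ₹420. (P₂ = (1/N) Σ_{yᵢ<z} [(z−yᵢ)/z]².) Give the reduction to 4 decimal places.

0.0218

Before: below the line — 40×₹270, 29×₹325, 33×₹370; squared poverty gap index (FGT₂) = 0.044926.
After the ₹35 transfer: below the line — 40×₹305, 29×₹360, 33×₹405; squared poverty gap index (FGT₂) = 0.023139.
Reduction = 0.044926 − 0.023139 = 0.0218.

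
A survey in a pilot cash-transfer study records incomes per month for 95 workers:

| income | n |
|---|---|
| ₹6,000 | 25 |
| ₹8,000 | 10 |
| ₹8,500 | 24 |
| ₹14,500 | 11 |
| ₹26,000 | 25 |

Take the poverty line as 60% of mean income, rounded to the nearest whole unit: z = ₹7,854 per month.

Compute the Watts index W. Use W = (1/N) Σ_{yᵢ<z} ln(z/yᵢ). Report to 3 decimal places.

0.071

Below z: 25×₹6,000 (q = 25 of N = 95).
ln(z/y) terms: ln(7854/6000) = 0.2693 (×25).
W = 6.731587 / 95 = 0.071.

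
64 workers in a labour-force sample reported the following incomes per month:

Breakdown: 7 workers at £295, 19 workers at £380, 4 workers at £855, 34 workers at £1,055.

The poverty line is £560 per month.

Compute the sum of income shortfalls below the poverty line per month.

Below z: 7×£295, 19×£380 (q = 26 of N = 64).
Individual gaps: 7×(560−295) = 1855; 19×(560−380) = 3420.
Aggregate gap = £5,275.

£5,275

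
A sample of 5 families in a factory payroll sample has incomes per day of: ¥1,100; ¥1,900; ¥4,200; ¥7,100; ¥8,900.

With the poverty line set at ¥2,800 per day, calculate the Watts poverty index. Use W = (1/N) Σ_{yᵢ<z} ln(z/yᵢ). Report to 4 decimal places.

0.2644

Poor units: ¥1,100, ¥1,900 (q = 2 of N = 5).
ln(z/y) terms: ln(2800/1100) = 0.9343; ln(2800/1900) = 0.3878.
W = 1.322075 / 5 = 0.2644.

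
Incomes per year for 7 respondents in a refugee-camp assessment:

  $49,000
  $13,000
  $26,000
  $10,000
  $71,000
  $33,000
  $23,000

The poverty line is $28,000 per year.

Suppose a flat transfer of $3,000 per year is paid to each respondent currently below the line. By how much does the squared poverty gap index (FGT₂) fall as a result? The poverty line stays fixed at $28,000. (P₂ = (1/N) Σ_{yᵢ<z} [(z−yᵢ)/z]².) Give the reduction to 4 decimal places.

Before: below the line — $10,000, $13,000, $23,000, $26,000; squared poverty gap index (FGT₂) = 0.105321.
After the $3,000 transfer: below the line — $13,000, $16,000, $26,000; squared poverty gap index (FGT₂) = 0.067966.
Reduction = 0.105321 − 0.067966 = 0.0374.

0.0374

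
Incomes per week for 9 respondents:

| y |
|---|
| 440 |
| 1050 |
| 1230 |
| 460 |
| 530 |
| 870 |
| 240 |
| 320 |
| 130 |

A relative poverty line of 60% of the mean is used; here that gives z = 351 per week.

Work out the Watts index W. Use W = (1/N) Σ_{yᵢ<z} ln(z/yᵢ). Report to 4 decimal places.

0.1629

Below the line: 130, 240, 320 (q = 3 of N = 9).
Log shortfalls: ln(351/130) = 0.9933; ln(351/240) = 0.3801; ln(351/320) = 0.0925.
W = 1.465864 / 9 = 0.1629.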